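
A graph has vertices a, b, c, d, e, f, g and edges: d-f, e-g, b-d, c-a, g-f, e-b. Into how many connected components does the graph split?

Starting from a we can reach a, c. That is one component of size 2.
Starting from b we can reach b, d, e, f, g. That is one component of size 5.
Total: 2 components.

2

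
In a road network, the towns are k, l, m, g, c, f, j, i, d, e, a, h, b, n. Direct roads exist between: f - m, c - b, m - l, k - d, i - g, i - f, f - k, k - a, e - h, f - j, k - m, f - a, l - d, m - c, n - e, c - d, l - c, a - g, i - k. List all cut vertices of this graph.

c, e, f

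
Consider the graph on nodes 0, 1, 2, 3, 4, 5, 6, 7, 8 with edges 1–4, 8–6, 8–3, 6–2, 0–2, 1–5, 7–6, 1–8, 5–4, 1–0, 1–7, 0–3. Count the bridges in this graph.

The edges on the cycle 1-5-4-1 are not bridges since each lies on that cycle.
Every edge lies on some cycle, so there are no bridges.

0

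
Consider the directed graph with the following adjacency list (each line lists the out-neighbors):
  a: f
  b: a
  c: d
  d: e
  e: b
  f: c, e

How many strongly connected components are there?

1

{a, b, c, d, e, f} are all mutually reachable — one SCC of size 6.
That gives 1 strongly connected component.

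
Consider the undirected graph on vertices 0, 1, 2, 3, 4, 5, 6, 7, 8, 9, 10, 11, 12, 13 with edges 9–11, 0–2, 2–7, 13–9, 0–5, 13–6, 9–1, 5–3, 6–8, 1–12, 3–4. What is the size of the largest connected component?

7

10 is isolated — a component by itself.
Starting from 0 we can reach 0, 2, 3, 4, 5, 7. That is one component of size 6.
Starting from 1 we can reach 1, 6, 8, 9, 11, 12, 13. That is one component of size 7.
The largest has 7 vertices.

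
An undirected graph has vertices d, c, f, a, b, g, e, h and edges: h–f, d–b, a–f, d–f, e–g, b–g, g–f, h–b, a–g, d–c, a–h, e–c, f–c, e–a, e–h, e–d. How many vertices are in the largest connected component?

8

Starting from a we can reach a, b, c, d, e, f, g, h. That is one component of size 8.
The largest has 8 vertices.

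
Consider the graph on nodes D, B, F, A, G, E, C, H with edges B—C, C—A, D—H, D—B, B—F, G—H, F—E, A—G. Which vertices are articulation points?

B, F

Removing B increases the component count from 1 to 2, so B is a cut vertex.
Removing F increases the component count from 1 to 2, so F is a cut vertex.
By contrast removing C leaves 1 component; it is not a cut vertex. No other vertex is a cut vertex either.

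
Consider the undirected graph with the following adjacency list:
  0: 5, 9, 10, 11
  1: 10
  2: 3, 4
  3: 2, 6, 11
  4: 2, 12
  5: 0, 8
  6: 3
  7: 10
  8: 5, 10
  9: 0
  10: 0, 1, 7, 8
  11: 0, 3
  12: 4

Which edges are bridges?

The edges on the cycle 5-8-10-0-5 are not bridges since each lies on that cycle.
But removing 0-11 disconnects 0 from 11; removing 3-6 disconnects 3 from 6; removing 2-4 disconnects 2 from 4; removing 10-7 disconnects 10 from 7 — these are bridges.
In total 9 edges are bridges.

0-11, 0-9, 1-10, 10-7, 11-3, 12-4, 2-3, 2-4, 3-6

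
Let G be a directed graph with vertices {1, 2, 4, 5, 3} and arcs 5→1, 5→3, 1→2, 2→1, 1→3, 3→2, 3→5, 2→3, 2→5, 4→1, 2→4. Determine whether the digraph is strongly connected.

Yes

From 5 we can reach every vertex (1, 2, 3, 4, 5), and every vertex can reach 5 (1, 2, 3, 4, 5). So the whole graph is one strongly connected component.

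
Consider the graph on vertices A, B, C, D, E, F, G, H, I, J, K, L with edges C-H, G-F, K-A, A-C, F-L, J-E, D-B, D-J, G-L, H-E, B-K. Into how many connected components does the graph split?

3

I is isolated — a component by itself.
Starting from F we can reach F, G, L. That is one component of size 3.
Starting from A we can reach A, B, C, D, E, H, J, K. That is one component of size 8.
Total: 3 components.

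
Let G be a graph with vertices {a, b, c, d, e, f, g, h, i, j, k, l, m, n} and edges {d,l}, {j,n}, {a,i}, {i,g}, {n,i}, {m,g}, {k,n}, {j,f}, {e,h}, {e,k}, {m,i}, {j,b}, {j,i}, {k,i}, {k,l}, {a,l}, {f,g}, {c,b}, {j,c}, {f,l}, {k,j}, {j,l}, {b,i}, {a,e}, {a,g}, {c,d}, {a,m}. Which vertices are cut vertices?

e

Removing e increases the component count from 1 to 2, so e is a cut vertex.
By contrast removing a leaves 1 component; it is not a cut vertex. No other vertex is a cut vertex either.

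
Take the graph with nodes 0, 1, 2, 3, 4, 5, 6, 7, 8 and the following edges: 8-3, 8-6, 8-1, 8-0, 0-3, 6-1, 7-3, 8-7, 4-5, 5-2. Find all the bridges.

2-5, 4-5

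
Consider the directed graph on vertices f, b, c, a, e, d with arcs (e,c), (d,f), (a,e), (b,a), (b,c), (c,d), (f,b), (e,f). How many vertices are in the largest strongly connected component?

{a, b, c, d, e, f} are all mutually reachable — one SCC of size 6.
The largest has 6 vertices.

6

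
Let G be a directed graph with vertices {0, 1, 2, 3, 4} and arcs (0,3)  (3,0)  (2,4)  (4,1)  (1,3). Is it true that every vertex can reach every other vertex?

No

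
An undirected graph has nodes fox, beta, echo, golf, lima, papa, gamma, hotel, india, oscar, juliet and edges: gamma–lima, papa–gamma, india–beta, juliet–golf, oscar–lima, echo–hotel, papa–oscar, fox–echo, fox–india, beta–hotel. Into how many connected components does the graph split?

3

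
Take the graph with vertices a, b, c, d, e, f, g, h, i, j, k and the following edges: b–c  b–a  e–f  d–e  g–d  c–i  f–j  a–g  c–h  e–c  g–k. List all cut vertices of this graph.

c, e, f, g

Removing c increases the component count from 1 to 3, so c is a cut vertex.
Removing e increases the component count from 1 to 2, so e is a cut vertex.
Removing f increases the component count from 1 to 2, so f is a cut vertex.
Likewise g is a cut vertex.
By contrast removing a leaves 1 component; it is not a cut vertex. No other vertex is a cut vertex either.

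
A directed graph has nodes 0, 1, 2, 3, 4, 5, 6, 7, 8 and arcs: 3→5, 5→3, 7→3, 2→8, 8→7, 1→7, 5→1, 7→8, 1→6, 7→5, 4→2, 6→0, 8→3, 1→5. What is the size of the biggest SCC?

5

{1, 3, 5, 7, 8} are all mutually reachable — one SCC of size 5.
{0} is an SCC by itself.
{6} is an SCC by itself.
{4} is an SCC by itself.
{2} is an SCC by itself.
The largest has 5 vertices.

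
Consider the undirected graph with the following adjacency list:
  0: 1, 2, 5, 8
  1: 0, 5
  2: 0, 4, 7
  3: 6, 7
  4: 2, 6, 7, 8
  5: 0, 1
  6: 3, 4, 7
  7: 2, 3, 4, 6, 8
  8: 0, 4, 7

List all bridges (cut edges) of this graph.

none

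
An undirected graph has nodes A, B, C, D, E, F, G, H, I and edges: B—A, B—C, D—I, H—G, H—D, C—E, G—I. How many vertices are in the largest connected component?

4

F is isolated — a component by itself.
Starting from D we can reach D, G, H, I. That is one component of size 4.
Starting from A we can reach A, B, C, E. That is one component of size 4.
The largest has 4 vertices.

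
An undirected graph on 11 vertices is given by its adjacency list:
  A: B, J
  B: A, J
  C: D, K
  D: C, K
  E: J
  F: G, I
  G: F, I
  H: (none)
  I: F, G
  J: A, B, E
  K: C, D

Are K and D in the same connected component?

Yes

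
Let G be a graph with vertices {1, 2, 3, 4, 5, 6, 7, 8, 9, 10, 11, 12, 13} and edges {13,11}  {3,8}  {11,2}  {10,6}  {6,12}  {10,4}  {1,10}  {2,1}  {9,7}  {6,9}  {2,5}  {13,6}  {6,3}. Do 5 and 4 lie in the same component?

From 5 we can reach 1, 2, 3, 4, 5, 6, 7, 8, 9, 10, 11, 12, 13, which includes 4.

Yes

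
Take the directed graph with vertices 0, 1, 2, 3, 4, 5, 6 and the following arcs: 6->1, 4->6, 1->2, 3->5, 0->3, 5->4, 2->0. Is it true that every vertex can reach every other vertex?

From 0 we can reach every vertex (0, 1, 2, 3, 4, 5, 6), and every vertex can reach 0 (0, 1, 2, 3, 4, 5, 6). So the whole graph is one strongly connected component.

Yes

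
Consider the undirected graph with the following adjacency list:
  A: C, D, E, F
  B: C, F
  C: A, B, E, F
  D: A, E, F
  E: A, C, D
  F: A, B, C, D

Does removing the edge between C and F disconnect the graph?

No

After removing C-F, the path C-A-F still connects them, so the edge is not a bridge.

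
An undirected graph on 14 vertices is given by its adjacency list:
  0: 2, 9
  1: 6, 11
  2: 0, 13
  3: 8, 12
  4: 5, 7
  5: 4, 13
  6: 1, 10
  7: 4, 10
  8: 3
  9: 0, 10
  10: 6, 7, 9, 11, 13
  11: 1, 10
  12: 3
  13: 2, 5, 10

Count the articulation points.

2

Removing 3 increases the component count from 2 to 3, so 3 is a cut vertex.
Removing 10 increases the component count from 2 to 3, so 10 is a cut vertex.
By contrast removing 1 leaves 2 components; it is not a cut vertex. No other vertex is a cut vertex either.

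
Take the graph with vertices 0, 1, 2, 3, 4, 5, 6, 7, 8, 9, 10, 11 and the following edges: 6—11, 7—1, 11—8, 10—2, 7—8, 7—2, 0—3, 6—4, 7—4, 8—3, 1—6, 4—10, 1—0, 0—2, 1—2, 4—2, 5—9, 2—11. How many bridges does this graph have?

The edges on the cycle 4-10-2-4 are not bridges since each lies on that cycle.
But removing 5—9 disconnects 5 from 9 — this is a bridge.

1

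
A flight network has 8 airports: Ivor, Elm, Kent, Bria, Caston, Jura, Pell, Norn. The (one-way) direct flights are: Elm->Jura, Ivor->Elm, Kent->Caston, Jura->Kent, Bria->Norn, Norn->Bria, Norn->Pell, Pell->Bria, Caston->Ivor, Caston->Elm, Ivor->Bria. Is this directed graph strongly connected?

No

There is no directed path from Norn to Ivor, so the graph is not strongly connected.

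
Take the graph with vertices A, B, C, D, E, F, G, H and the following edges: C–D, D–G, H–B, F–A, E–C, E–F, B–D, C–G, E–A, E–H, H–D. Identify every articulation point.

E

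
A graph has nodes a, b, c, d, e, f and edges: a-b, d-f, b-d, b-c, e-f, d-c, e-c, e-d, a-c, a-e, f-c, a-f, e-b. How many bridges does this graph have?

0

The edges on the cycle e-b-c-e are not bridges since each lies on that cycle.
Every edge lies on some cycle, so there are no bridges.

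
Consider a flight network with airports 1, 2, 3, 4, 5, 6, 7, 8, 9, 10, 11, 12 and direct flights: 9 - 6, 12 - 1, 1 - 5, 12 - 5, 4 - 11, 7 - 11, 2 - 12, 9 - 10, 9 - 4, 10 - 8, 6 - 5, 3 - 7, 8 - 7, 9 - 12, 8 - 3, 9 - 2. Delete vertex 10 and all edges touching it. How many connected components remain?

1

With 10 gone, the remaining components are: {1, 2, 3, 4, 5, 6, 7, 8, 9, 11, 12}.
That is 1 component.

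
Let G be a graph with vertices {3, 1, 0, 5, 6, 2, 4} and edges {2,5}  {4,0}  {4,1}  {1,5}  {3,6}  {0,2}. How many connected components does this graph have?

2

Starting from 3 we can reach 3, 6. That is one component of size 2.
Starting from 0 we can reach 0, 1, 2, 4, 5. That is one component of size 5.
Total: 2 components.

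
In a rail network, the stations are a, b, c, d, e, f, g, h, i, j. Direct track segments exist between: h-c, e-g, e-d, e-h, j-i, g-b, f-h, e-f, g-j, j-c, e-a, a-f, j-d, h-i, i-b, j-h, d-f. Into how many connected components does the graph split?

Starting from a we can reach a, b, c, d, e, f, g, h, i, j. That is one component of size 10.
Total: 1 component.

1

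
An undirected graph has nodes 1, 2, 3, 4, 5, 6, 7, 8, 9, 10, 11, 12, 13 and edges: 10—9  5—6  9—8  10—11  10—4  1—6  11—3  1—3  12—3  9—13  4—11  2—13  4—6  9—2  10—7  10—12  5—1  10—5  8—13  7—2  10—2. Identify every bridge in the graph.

The edges on the cycle 9-8-13-9 are not bridges since each lies on that cycle.
Every edge lies on some cycle, so there are no bridges.

none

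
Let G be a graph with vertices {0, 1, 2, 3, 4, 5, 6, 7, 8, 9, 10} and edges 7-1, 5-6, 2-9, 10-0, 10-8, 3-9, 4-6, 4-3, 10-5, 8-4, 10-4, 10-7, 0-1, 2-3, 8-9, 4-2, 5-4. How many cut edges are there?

0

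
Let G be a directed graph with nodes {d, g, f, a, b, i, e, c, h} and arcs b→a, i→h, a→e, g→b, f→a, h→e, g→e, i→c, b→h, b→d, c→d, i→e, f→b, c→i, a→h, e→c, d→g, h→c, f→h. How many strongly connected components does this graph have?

2

{a, b, c, d, e, g, h, i} are all mutually reachable — one SCC of size 8.
{f} is an SCC by itself.
That gives 2 strongly connected components.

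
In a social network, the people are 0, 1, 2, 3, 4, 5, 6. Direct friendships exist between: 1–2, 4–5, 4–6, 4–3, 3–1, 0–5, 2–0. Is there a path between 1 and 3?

Yes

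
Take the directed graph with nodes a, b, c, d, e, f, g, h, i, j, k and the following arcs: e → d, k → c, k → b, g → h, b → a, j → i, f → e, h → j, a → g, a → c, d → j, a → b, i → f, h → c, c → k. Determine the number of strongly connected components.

2

{a, b, c, g, h, k} are all mutually reachable — one SCC of size 6.
{d, e, f, i, j} are all mutually reachable — one SCC of size 5.
That gives 2 strongly connected components.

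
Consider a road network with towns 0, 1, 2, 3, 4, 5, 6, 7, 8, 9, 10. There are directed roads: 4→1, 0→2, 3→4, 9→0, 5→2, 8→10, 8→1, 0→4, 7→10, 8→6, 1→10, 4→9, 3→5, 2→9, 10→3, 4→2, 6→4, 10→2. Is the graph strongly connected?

No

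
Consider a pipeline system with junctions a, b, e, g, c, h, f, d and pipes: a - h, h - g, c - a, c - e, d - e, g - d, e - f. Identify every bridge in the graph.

e-f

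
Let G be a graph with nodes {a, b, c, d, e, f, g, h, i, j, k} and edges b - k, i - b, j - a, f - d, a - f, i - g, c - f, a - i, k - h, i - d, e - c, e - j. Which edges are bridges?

b-i, b-k, g-i, h-k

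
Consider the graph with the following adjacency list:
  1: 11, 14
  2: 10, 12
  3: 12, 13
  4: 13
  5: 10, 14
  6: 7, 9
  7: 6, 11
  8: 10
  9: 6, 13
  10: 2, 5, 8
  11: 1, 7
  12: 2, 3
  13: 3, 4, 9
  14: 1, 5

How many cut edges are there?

2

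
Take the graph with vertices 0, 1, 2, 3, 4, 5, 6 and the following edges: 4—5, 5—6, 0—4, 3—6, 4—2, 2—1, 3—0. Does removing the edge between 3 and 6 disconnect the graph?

After removing 3—6, the path 3-0-4-5-6 still connects them, so the edge is not a bridge.

No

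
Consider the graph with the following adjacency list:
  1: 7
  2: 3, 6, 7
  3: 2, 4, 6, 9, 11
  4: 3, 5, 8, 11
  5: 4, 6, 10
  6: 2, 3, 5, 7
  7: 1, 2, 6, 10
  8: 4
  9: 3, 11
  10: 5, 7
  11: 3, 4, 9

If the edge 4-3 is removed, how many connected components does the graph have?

4 and 3 are still connected via 4-11-3, so the component count stays at 1.

1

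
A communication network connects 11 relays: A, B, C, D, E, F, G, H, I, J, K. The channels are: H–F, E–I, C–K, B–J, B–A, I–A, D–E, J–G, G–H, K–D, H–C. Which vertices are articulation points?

Removing H increases the component count from 1 to 2, so H is a cut vertex.
By contrast removing F leaves 1 component; it is not a cut vertex. No other vertex is a cut vertex either.

H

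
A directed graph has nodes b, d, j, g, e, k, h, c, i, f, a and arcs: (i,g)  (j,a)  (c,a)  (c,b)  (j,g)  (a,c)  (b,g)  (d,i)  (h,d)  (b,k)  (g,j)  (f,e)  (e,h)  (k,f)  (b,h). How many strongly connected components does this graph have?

{a, b, c, d, e, f, g, h, i, j, k} are all mutually reachable — one SCC of size 11.
That gives 1 strongly connected component.

1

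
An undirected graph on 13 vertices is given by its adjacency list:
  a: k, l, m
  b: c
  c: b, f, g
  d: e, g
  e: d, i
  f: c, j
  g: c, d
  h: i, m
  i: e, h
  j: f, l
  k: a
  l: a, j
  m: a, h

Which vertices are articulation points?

a, c

Removing a increases the component count from 1 to 2, so a is a cut vertex.
Removing c increases the component count from 1 to 2, so c is a cut vertex.
By contrast removing l leaves 1 component; it is not a cut vertex. No other vertex is a cut vertex either.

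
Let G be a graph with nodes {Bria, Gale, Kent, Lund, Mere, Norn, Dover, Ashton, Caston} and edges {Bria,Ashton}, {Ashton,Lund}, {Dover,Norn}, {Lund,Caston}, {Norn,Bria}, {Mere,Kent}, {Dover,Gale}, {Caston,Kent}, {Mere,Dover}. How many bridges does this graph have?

1

The edges on the cycle Mere-Dover-Norn-Bria-Ashton-Lund-Caston-Kent-Mere are not bridges since each lies on that cycle.
But removing Gale-Dover disconnects Gale from Dover — this is a bridge.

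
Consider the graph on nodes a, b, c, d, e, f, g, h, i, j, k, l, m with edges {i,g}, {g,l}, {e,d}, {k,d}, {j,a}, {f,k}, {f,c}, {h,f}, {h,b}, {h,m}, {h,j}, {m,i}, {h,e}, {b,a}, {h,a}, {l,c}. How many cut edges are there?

The edges on the cycle h-j-a-h are not bridges since each lies on that cycle.
Every edge lies on some cycle, so there are no bridges.

0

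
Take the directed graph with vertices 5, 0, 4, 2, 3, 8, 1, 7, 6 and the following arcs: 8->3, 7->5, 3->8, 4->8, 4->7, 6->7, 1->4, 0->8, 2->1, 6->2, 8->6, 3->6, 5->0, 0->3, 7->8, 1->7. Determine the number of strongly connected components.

1

{0, 1, 2, 3, 4, 5, 6, 7, 8} are all mutually reachable — one SCC of size 9.
That gives 1 strongly connected component.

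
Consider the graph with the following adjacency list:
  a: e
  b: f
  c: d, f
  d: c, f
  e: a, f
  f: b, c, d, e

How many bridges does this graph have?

3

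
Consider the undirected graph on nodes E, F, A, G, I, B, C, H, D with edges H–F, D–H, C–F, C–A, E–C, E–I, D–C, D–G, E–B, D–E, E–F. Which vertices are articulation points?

Removing C increases the component count from 1 to 2, so C is a cut vertex.
Removing D increases the component count from 1 to 2, so D is a cut vertex.
Removing E increases the component count from 1 to 3, so E is a cut vertex.
By contrast removing A leaves 1 component; it is not a cut vertex. No other vertex is a cut vertex either.

C, D, E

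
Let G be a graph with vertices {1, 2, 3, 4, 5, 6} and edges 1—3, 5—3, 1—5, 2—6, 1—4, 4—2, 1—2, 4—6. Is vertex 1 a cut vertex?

Deleting 1 raises the number of components from 1 to 2, so 1 is a cut vertex.

Yes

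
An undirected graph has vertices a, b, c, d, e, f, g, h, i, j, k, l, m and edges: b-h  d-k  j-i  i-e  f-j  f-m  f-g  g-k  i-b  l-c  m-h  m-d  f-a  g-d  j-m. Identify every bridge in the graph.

a-f, c-l, e-i

The edges on the cycle j-m-h-b-i-j are not bridges since each lies on that cycle.
But removing f-a disconnects f from a; removing l-c disconnects l from c; removing i-e disconnects i from e — these are bridges.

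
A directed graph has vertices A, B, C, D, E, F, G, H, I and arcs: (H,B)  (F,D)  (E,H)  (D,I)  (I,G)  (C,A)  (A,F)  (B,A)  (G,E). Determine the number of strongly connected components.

2

{A, B, D, E, F, G, H, I} are all mutually reachable — one SCC of size 8.
{C} is an SCC by itself.
That gives 2 strongly connected components.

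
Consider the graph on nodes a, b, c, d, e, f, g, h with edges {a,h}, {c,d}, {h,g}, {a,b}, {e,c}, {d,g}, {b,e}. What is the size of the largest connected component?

f is isolated — a component by itself.
Starting from a we can reach a, b, c, d, e, g, h. That is one component of size 7.
The largest has 7 vertices.

7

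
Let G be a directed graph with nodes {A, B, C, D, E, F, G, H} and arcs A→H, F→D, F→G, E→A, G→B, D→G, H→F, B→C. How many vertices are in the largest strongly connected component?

{G} is an SCC by itself.
{E} is an SCC by itself.
{H} is an SCC by itself.
{A} is an SCC by itself.
{D} is an SCC by itself.
(and 3 more singleton SCCs)
The largest has 1 vertex.

1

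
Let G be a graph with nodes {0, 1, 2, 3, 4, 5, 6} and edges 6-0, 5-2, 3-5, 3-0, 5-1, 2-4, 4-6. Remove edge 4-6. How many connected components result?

1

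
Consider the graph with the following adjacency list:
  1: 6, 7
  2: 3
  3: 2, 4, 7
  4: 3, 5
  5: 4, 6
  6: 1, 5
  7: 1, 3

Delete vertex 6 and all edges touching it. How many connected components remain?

1

With 6 gone, the remaining components are: {1, 2, 3, 4, 5, 7}.
That is 1 component.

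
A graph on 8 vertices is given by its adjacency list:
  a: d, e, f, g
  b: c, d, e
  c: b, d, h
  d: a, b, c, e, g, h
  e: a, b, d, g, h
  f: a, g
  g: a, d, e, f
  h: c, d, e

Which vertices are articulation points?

none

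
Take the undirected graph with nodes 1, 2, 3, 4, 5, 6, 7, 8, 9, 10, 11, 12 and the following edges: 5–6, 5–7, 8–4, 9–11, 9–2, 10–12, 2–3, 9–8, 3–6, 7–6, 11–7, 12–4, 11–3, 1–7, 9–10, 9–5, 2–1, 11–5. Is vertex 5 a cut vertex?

No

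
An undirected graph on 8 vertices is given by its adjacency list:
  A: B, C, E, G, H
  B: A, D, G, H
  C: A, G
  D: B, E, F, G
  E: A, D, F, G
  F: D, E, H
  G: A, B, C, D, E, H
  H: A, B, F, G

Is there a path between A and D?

From A we can reach A, B, C, D, E, F, G, H, which includes D.

Yes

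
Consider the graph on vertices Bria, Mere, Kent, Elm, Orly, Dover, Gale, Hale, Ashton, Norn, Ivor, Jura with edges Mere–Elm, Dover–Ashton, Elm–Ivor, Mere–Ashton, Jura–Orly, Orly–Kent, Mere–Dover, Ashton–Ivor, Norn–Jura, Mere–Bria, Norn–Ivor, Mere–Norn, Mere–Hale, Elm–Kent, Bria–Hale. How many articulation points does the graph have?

1

Removing Mere increases the component count from 2 to 3, so Mere is a cut vertex.
By contrast removing Dover leaves 2 components; it is not a cut vertex. No other vertex is a cut vertex either.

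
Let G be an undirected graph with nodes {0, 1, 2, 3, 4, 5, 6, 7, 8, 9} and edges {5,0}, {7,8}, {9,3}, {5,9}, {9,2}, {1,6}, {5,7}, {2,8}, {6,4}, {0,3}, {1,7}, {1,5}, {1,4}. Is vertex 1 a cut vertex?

Deleting 1 raises the number of components from 1 to 2, so 1 is a cut vertex.

Yes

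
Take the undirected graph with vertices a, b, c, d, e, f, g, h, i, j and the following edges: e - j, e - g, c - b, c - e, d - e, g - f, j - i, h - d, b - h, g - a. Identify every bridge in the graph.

a-g, e-g, e-j, f-g, i-j

The edges on the cycle c-b-h-d-e-c are not bridges since each lies on that cycle.
But removing e - g disconnects e from g; removing i - j disconnects i from j; removing g - a disconnects g from a; removing f - g disconnects f from g — these are bridges.
In total 5 edges are bridges.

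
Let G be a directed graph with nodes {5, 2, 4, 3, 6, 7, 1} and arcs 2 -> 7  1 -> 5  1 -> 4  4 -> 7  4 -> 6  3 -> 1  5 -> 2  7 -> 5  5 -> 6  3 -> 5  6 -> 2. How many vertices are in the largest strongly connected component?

4

{2, 5, 6, 7} are all mutually reachable — one SCC of size 4.
{4} is an SCC by itself.
{3} is an SCC by itself.
{1} is an SCC by itself.
The largest has 4 vertices.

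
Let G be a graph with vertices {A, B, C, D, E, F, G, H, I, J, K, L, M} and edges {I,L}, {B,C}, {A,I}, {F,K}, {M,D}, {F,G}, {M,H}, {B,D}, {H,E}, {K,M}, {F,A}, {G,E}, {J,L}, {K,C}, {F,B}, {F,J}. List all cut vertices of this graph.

Removing F increases the component count from 1 to 2, so F is a cut vertex.
By contrast removing A leaves 1 component; it is not a cut vertex. No other vertex is a cut vertex either.

F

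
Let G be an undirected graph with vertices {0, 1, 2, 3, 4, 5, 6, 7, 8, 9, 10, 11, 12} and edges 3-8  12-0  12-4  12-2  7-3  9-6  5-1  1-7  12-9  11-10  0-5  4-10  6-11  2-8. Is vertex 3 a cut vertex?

No

Deleting 3 leaves 1 component (was 1) (its neighbors 7, 8 remain connected to each other), so 3 is not a cut vertex.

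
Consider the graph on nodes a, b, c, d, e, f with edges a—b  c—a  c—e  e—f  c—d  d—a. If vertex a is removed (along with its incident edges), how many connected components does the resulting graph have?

2

With a gone, the remaining components are: {b}; {c, d, e, f}.
That is 2 components.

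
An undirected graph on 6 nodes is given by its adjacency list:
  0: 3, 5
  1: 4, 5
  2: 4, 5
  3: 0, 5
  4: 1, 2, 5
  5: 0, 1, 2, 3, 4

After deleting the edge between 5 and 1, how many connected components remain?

5 and 1 are still connected via 5-4-1, so the component count stays at 1.

1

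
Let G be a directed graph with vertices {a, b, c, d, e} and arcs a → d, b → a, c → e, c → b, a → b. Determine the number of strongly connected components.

4

{a, b} are all mutually reachable — one SCC of size 2.
{c} is an SCC by itself.
{d} is an SCC by itself.
{e} is an SCC by itself.
That gives 4 strongly connected components.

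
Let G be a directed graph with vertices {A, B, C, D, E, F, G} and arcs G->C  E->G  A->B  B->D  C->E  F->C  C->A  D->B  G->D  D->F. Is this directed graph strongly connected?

From D we can reach every vertex (A, B, C, D, E, F, G), and every vertex can reach D (A, B, C, D, E, F, G). So the whole graph is one strongly connected component.

Yes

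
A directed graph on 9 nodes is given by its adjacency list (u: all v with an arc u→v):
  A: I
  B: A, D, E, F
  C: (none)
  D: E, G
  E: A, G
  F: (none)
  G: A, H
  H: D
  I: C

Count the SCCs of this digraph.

6

{D, E, G, H} are all mutually reachable — one SCC of size 4.
{A} is an SCC by itself.
{F} is an SCC by itself.
{C} is an SCC by itself.
{B} is an SCC by itself.
(and 1 more singleton SCC)
That gives 6 strongly connected components.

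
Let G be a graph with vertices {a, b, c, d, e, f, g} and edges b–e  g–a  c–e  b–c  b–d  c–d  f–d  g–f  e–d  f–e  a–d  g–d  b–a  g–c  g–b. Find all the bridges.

The edges on the cycle g-b-a-g are not bridges since each lies on that cycle.
Every edge lies on some cycle, so there are no bridges.

none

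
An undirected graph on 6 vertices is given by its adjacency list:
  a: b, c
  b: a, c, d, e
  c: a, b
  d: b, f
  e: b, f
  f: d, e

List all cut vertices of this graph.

b

Removing b increases the component count from 1 to 2, so b is a cut vertex.
By contrast removing a leaves 1 component; it is not a cut vertex. No other vertex is a cut vertex either.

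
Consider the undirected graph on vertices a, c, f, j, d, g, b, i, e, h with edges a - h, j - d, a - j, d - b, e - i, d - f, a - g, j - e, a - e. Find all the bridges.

a-g, a-h, b-d, d-f, d-j, e-i

The edges on the cycle a-j-e-a are not bridges since each lies on that cycle.
But removing i - e disconnects i from e; removing a - h disconnects a from h; removing a - g disconnects a from g; removing d - b disconnects d from b — these are bridges.
In total 6 edges are bridges.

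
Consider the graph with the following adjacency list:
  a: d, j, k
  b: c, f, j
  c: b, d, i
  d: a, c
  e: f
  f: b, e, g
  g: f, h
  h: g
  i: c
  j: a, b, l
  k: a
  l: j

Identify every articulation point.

Removing a increases the component count from 1 to 2, so a is a cut vertex.
Removing b increases the component count from 1 to 2, so b is a cut vertex.
Removing c increases the component count from 1 to 2, so c is a cut vertex.
Likewise f, g, j are cut vertices.
By contrast removing d leaves 1 component; it is not a cut vertex. No other vertex is a cut vertex either.

a, b, c, f, g, j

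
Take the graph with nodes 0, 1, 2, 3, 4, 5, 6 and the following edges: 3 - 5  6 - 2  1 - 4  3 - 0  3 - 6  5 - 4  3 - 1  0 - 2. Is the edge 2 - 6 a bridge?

No

After removing 2 - 6, the path 2-0-3-6 still connects them, so the edge is not a bridge.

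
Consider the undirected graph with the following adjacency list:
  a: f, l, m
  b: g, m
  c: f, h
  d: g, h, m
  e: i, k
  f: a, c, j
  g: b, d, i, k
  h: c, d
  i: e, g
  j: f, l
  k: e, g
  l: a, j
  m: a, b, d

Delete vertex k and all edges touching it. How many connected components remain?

1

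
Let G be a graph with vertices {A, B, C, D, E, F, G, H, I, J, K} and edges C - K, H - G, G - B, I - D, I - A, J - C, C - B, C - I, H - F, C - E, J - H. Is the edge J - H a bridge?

No

After removing J - H, the path J-C-B-G-H still connects them, so the edge is not a bridge.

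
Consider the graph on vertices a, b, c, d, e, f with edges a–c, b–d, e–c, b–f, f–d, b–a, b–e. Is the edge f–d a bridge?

No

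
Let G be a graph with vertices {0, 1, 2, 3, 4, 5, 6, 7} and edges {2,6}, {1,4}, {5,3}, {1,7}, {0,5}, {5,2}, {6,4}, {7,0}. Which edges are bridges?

3-5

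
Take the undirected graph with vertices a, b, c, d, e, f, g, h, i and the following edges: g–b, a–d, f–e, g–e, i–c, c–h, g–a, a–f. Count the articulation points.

3

Removing a increases the component count from 2 to 3, so a is a cut vertex.
Removing c increases the component count from 2 to 3, so c is a cut vertex.
Removing g increases the component count from 2 to 3, so g is a cut vertex.
By contrast removing b leaves 2 components; it is not a cut vertex. No other vertex is a cut vertex either.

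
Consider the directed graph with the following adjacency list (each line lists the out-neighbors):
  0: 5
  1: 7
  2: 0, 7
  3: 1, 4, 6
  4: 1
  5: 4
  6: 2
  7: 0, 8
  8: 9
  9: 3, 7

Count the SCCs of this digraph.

1

{0, 1, 2, 3, 4, 5, 6, 7, 8, 9} are all mutually reachable — one SCC of size 10.
That gives 1 strongly connected component.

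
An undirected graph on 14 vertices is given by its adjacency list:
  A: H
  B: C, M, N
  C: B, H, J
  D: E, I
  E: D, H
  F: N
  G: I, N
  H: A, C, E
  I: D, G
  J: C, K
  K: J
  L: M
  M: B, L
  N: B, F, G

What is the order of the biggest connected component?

Starting from A we can reach A, B, C, D, E, F, G, H, I, J, K, L, M, N. That is one component of size 14.
The largest has 14 vertices.

14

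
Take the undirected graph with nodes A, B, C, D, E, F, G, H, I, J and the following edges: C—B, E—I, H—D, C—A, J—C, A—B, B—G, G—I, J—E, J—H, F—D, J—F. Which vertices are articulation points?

J

Removing J increases the component count from 1 to 2, so J is a cut vertex.
By contrast removing G leaves 1 component; it is not a cut vertex. No other vertex is a cut vertex either.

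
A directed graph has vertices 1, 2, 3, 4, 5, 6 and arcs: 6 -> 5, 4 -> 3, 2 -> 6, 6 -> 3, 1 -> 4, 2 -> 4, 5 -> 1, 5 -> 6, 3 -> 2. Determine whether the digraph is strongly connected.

From 5 we can reach every vertex (1, 2, 3, 4, 5, 6), and every vertex can reach 5 (1, 2, 3, 4, 5, 6). So the whole graph is one strongly connected component.

Yes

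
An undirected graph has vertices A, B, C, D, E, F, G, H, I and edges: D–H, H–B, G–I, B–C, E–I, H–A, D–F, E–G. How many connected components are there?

2

Starting from E we can reach E, G, I. That is one component of size 3.
Starting from A we can reach A, B, C, D, F, H. That is one component of size 6.
Total: 2 components.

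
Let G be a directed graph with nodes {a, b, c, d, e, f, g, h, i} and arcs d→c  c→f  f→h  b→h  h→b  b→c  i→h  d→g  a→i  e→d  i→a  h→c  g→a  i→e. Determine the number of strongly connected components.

2

{a, d, e, g, i} are all mutually reachable — one SCC of size 5.
{b, c, f, h} are all mutually reachable — one SCC of size 4.
That gives 2 strongly connected components.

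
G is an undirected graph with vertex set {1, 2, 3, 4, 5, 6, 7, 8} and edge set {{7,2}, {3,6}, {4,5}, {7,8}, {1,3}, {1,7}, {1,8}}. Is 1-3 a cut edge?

Yes

Removing 1-3 leaves no path between 1 and 3: the component count goes from 2 to 3. So it is a bridge.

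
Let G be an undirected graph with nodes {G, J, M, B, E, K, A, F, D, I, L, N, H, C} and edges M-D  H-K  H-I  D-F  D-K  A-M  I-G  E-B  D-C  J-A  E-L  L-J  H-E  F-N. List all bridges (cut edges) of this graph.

B-E, C-D, D-F, F-N, G-I, H-I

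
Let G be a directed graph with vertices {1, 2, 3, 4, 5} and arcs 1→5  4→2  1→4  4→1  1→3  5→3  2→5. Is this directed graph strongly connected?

There is no directed path from 5 to 4, so the graph is not strongly connected.

No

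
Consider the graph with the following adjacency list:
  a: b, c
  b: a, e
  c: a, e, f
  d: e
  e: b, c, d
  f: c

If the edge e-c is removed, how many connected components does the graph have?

1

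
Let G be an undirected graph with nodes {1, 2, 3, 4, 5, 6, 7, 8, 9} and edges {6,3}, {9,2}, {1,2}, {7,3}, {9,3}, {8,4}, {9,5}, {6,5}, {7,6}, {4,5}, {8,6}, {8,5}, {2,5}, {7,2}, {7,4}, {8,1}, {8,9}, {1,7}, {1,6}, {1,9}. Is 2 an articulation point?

No

Deleting 2 leaves 1 component (was 1) (its neighbors 1, 5, 7, 9 remain connected to each other), so 2 is not a cut vertex.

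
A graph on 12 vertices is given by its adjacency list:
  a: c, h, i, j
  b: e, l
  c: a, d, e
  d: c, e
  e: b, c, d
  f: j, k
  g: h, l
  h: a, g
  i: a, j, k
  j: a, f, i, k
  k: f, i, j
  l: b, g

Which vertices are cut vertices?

Removing a increases the component count from 1 to 2, so a is a cut vertex.
By contrast removing d leaves 1 component; it is not a cut vertex. No other vertex is a cut vertex either.

a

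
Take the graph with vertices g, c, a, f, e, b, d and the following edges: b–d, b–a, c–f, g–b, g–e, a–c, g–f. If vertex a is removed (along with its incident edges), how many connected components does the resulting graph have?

1

With a gone, the remaining components are: {b, c, d, e, f, g}.
That is 1 component.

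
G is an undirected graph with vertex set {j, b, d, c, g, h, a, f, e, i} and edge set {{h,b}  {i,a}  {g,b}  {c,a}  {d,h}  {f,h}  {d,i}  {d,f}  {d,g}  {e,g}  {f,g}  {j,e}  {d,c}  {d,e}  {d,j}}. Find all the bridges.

The edges on the cycle d-j-e-d are not bridges since each lies on that cycle.
Every edge lies on some cycle, so there are no bridges.

none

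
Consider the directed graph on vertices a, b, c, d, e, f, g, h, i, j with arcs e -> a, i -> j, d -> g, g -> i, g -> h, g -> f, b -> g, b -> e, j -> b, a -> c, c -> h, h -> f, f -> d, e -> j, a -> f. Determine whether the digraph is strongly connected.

Yes

From e we can reach every vertex (a, b, c, d, e, f, g, h, i, j), and every vertex can reach e (a, b, c, d, e, f, g, h, i, j). So the whole graph is one strongly connected component.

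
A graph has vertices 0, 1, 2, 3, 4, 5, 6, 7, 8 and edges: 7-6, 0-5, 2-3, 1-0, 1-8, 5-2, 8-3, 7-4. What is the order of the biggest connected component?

6

Starting from 4 we can reach 4, 6, 7. That is one component of size 3.
Starting from 0 we can reach 0, 1, 2, 3, 5, 8. That is one component of size 6.
The largest has 6 vertices.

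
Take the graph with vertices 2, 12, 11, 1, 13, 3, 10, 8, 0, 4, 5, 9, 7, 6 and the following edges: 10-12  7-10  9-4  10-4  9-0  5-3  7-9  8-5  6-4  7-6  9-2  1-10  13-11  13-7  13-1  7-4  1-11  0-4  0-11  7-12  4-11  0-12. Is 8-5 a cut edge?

Yes

Removing 8-5 leaves no path between 8 and 5: the component count goes from 2 to 3. So it is a bridge.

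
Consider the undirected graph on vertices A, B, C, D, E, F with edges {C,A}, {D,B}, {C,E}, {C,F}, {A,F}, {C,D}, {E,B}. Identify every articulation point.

Removing C increases the component count from 1 to 2, so C is a cut vertex.
By contrast removing B leaves 1 component; it is not a cut vertex. No other vertex is a cut vertex either.

C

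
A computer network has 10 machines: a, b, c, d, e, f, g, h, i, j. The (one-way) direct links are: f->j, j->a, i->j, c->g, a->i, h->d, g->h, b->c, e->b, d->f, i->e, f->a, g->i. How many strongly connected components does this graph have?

{a, b, c, d, e, f, g, h, i, j} are all mutually reachable — one SCC of size 10.
That gives 1 strongly connected component.

1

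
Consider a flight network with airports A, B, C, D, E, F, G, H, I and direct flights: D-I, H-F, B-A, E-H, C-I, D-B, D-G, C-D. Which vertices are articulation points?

Removing B increases the component count from 2 to 3, so B is a cut vertex.
Removing D increases the component count from 2 to 4, so D is a cut vertex.
Removing H increases the component count from 2 to 3, so H is a cut vertex.
By contrast removing E leaves 2 components; it is not a cut vertex. No other vertex is a cut vertex either.

B, D, H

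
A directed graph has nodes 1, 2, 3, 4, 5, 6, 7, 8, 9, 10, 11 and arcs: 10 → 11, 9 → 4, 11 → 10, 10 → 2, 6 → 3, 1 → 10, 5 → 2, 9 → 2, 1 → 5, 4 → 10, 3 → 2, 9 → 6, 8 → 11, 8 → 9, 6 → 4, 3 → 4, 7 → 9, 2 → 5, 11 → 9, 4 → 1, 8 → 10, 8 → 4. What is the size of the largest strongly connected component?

7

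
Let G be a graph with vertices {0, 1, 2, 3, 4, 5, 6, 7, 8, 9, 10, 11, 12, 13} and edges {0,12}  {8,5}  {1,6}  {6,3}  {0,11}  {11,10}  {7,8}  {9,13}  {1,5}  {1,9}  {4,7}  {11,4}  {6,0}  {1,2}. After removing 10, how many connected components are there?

With 10 gone, the remaining components are: {0, 1, 2, 3, 4, 5, 6, 7, 8, 9, 11, 12, 13}.
That is 1 component.

1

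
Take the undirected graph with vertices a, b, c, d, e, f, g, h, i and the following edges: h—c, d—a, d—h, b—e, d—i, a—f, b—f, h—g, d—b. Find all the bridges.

The edges on the cycle d-b-f-a-d are not bridges since each lies on that cycle.
But removing g—h disconnects g from h; removing h—c disconnects h from c; removing e—b disconnects e from b; removing h—d disconnects h from d — these are bridges.
In total 5 edges are bridges.

b-e, c-h, d-h, d-i, g-h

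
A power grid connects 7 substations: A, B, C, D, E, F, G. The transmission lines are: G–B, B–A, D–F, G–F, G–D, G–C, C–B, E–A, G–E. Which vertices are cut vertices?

G

Removing G increases the component count from 1 to 2, so G is a cut vertex.
By contrast removing D leaves 1 component; it is not a cut vertex. No other vertex is a cut vertex either.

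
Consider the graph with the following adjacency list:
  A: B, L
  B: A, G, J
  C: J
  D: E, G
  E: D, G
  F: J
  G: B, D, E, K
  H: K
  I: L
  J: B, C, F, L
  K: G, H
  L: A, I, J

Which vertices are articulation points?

Removing B increases the component count from 1 to 2, so B is a cut vertex.
Removing G increases the component count from 1 to 3, so G is a cut vertex.
Removing J increases the component count from 1 to 3, so J is a cut vertex.
Likewise K, L are cut vertices.
By contrast removing I leaves 1 component; it is not a cut vertex. No other vertex is a cut vertex either.

B, G, J, K, L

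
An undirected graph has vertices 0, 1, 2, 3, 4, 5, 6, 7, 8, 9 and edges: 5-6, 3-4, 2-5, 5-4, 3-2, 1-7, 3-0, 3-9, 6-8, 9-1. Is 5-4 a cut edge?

After removing 5-4, the path 5-2-3-4 still connects them, so the edge is not a bridge.

No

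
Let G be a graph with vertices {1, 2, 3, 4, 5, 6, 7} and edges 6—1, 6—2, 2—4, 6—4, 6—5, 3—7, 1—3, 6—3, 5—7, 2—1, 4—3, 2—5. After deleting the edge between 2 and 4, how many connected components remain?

2 and 4 are still connected via 2-6-4, so the component count stays at 1.

1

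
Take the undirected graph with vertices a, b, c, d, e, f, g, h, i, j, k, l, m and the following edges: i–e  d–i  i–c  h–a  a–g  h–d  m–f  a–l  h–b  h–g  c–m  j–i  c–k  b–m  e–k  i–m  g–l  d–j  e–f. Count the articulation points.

Removing h increases the component count from 1 to 2, so h is a cut vertex.
By contrast removing g leaves 1 component; it is not a cut vertex. No other vertex is a cut vertex either.

1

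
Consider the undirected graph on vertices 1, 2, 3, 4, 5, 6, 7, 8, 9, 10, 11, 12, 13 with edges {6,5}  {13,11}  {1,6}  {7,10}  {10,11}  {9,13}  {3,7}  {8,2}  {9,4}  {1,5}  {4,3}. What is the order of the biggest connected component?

7

12 is isolated — a component by itself.
Starting from 2 we can reach 2, 8. That is one component of size 2.
Starting from 1 we can reach 1, 5, 6. That is one component of size 3.
Starting from 3 we can reach 3, 4, 7, 9, 10, 11, 13. That is one component of size 7.
The largest has 7 vertices.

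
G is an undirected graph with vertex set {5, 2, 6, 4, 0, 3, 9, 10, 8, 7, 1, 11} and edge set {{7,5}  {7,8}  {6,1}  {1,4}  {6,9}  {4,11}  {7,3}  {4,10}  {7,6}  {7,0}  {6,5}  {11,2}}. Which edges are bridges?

0-7, 1-4, 1-6, 10-4, 11-2, 11-4, 3-7, 6-9, 7-8

The edges on the cycle 7-6-5-7 are not bridges since each lies on that cycle.
But removing 1—4 disconnects 1 from 4; removing 7—8 disconnects 7 from 8; removing 4—11 disconnects 4 from 11; removing 4—10 disconnects 4 from 10 — these are bridges.
In total 9 edges are bridges.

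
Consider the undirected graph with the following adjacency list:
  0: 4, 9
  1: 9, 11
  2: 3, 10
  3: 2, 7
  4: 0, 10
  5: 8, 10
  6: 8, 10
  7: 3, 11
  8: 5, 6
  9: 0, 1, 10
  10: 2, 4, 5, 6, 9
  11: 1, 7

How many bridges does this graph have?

0

The edges on the cycle 10-6-8-5-10 are not bridges since each lies on that cycle.
Every edge lies on some cycle, so there are no bridges.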